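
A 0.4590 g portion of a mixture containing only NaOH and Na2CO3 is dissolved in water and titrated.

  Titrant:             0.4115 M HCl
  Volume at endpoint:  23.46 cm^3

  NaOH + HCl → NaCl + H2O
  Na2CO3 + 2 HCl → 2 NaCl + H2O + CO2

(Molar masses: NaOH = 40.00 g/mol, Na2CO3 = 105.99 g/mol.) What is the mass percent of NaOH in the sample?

n(HCl) = 0.02346 × 0.4115 = 9.654 × 10^-3 mol
Let x = n(NaOH), y = n(Na2CO3).
Titrant: 1x + 2y = 9.654 × 10^-3;  mass: 40.00x + 105.99y = 0.4590
Solving, x = 4.048 × 10^-3 mol, y = 2.803 × 10^-3 mol
mass of NaOH = 4.048 × 10^-3 × 40.00 = 0.1619 g
% NaOH = 0.1619 / 0.4590 × 100 = 35.28 %

35.28 %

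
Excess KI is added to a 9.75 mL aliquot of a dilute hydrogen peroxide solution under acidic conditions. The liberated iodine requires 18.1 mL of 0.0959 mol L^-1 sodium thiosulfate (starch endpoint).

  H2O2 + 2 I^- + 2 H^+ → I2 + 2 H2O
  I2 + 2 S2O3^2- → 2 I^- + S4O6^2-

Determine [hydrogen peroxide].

0.0890 mol/L

n(S2O3^2-) = 0.0181 × 0.0959 = 1.74 × 10^-3 mol
n(I2) = n(S2O3^2-)/2 = 8.68 × 10^-4 mol
n(H2O2) in the aliquot = 8.68 × 10^-4 mol (1:1 ratio)
[H2O2] = 8.68 × 10^-4 / 0.00975 = 0.0890 mol/L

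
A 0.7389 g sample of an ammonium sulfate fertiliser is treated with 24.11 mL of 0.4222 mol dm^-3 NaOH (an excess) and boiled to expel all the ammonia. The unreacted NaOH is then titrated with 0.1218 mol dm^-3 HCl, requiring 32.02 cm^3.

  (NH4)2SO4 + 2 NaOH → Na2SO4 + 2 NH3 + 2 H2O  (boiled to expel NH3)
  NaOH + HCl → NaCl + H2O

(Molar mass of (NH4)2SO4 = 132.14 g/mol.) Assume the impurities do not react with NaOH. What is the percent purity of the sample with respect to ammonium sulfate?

n(NaOH) added = 0.02411 × 0.4222 = 0.01018 mol
n(HCl) used in back-titration = 0.03202 × 0.1218 = 3.900 × 10^-3 mol
n(NaOH) left over = 3.900 × 10^-3 mol (1:1 ratio)
n(NaOH) consumed by analyte = 0.01018 − 3.900 × 10^-3 = 6.279 × 10^-3 mol
From the 1:2 ratio, n((NH4)2SO4) = 1/2 × 6.279 × 10^-3 = 3.140 × 10^-3 mol
mass of (NH4)2SO4 = 3.140 × 10^-3 × 132.14 = 0.4149 g
% (NH4)2SO4 = 0.4149 / 0.7389 × 100 = 56.15 %

56.15 %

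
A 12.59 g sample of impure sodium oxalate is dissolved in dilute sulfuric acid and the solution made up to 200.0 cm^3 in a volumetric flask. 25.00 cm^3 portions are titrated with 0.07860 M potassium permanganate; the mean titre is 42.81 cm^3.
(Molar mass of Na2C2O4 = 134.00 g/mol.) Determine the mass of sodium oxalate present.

2 MnO4^- + 5 C2O4^2- + 16 H^+ → 2 Mn^2+ + 10 CO2 + 8 H2O
n(KMnO4) per titration = 0.04281 × 0.07860 = 3.365 × 10^-3 mol
From the 5:2 ratio, n(Na2C2O4) in each aliquot = 5/2 × 3.365 × 10^-3 = 8.412 × 10^-3 mol
n(Na2C2O4) in the whole flask = 8.412 × 10^-3 × 200.0/25.00 = 0.06730 mol
mass of Na2C2O4 = 0.06730 × 134.00 = 9.018 g

9.018 g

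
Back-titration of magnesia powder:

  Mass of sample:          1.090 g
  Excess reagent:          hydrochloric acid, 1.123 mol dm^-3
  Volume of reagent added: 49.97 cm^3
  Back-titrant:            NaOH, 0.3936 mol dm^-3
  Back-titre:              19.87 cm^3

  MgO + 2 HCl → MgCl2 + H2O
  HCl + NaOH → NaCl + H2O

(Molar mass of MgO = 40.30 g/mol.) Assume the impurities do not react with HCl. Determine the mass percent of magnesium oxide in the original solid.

n(HCl) added = 0.04997 × 1.123 = 0.05612 mol
n(NaOH) used in back-titration = 0.01987 × 0.3936 = 7.821 × 10^-3 mol
n(HCl) left over = 7.821 × 10^-3 mol (1:1 ratio)
n(HCl) consumed by analyte = 0.05612 − 7.821 × 10^-3 = 0.04830 mol
From the 1:2 ratio, n(MgO) = 1/2 × 0.04830 = 0.02415 mol
mass of MgO = 0.02415 × 40.30 = 0.9732 g
% MgO = 0.9732 / 1.090 × 100 = 89.28 %

89.28 %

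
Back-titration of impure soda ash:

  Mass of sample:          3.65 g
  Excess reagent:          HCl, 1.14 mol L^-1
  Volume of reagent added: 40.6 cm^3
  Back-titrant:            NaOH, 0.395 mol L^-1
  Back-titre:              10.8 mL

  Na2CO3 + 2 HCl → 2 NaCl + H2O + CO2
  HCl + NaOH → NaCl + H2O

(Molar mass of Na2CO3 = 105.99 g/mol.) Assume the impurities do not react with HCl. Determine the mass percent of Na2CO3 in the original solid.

n(HCl) added = 0.0406 × 1.14 = 0.0463 mol
n(NaOH) used in back-titration = 0.0108 × 0.395 = 4.27 × 10^-3 mol
n(HCl) left over = 4.27 × 10^-3 mol (1:1 ratio)
n(HCl) consumed by analyte = 0.0463 − 4.27 × 10^-3 = 0.0420 mol
From the 1:2 ratio, n(Na2CO3) = 1/2 × 0.0420 = 0.0210 mol
mass of Na2CO3 = 0.0210 × 105.99 = 2.23 g
% Na2CO3 = 2.23 / 3.65 × 100 = 61.0 %

61.0 %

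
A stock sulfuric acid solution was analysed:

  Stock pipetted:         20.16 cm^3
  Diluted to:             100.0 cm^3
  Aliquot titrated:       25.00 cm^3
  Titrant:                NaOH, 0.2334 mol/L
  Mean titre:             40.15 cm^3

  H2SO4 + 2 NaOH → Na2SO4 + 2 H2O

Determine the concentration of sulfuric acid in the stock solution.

0.9297 mol/L

n(NaOH) = 0.04015 × 0.2334 = 9.371 × 10^-3 mol
From the 1:2 ratio, n(H2SO4) in the aliquot = 1/2 × 9.371 × 10^-3 = 4.686 × 10^-3 mol
[H2SO4]_dilute = 4.686 × 10^-3 / 0.02500 = 0.1874 mol/L
Dilution factor = 100.0 / 20.16 = 4.960
[H2SO4]_stock = 0.1874 × 4.960 = 0.9297 mol/L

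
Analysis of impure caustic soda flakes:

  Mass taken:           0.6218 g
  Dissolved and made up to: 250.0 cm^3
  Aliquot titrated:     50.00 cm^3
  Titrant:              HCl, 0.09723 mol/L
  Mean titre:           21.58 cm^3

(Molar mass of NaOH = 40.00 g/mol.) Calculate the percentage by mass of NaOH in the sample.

NaOH + HCl → NaCl + H2O
n(HCl) per titration = 0.02158 × 0.09723 = 2.098 × 10^-3 mol
n(NaOH) in each aliquot = 2.098 × 10^-3 mol (1:1 ratio)
n(NaOH) in the whole flask = 2.098 × 10^-3 × 250.0/50.00 = 0.01049 mol
mass of NaOH = 0.01049 × 40.00 = 0.4196 g
% NaOH = 0.4196 / 0.6218 × 100 = 67.49 %

67.49 %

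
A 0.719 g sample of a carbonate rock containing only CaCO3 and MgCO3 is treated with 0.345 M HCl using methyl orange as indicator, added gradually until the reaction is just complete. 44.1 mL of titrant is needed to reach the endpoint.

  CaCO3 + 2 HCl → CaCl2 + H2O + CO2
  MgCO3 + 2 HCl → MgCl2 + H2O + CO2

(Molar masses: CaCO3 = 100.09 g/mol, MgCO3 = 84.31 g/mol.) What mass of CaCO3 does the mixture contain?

n(HCl) = 0.0441 × 0.345 = 0.0152 mol
Let x = n(CaCO3), y = n(MgCO3).
Titrant: 2x + 2y = 0.0152;  mass: 100.09x + 84.31y = 0.719
Solving, x = 4.92 × 10^-3 mol, y = 2.69 × 10^-3 mol
mass of CaCO3 = 4.92 × 10^-3 × 100.09 = 0.492 g

0.492 g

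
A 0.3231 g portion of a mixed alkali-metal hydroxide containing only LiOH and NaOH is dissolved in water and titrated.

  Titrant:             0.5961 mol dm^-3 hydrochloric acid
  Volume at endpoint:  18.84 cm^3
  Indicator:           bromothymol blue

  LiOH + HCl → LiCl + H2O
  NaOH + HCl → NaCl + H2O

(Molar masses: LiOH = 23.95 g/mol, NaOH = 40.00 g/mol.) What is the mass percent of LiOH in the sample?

n(HCl) = 0.01884 × 0.5961 = 0.01123 mol
Let x = n(LiOH), y = n(NaOH).
Titrant: 1x + 1y = 0.01123;  mass: 23.95x + 40.00y = 0.3231
Solving, x = 7.858 × 10^-3 mol, y = 3.373 × 10^-3 mol
mass of LiOH = 7.858 × 10^-3 × 23.95 = 0.1882 g
% LiOH = 0.1882 / 0.3231 × 100 = 58.25 %

58.25 %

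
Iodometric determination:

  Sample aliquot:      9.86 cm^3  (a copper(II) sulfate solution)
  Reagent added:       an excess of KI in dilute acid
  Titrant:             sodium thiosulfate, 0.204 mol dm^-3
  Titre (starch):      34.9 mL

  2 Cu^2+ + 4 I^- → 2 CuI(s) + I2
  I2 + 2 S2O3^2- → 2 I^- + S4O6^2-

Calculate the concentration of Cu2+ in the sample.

0.722 mol/L

n(S2O3^2-) = 0.0349 × 0.204 = 7.12 × 10^-3 mol
n(I2) = n(S2O3^2-)/2 = 3.56 × 10^-3 mol
From the 2:1 ratio, n(Cu2+) in the aliquot = 2/1 × 3.56 × 10^-3 = 7.12 × 10^-3 mol
[Cu2+] = 7.12 × 10^-3 / 0.00986 = 0.722 mol/L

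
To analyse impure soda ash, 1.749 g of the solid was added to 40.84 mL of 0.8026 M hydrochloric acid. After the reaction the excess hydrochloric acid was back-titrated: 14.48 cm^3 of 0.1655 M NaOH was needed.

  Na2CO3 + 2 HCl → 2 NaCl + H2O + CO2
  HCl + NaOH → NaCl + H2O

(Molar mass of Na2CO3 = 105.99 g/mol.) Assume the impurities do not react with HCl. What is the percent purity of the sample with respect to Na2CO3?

n(HCl) added = 0.04084 × 0.8026 = 0.03278 mol
n(NaOH) used in back-titration = 0.01448 × 0.1655 = 2.396 × 10^-3 mol
n(HCl) left over = 2.396 × 10^-3 mol (1:1 ratio)
n(HCl) consumed by analyte = 0.03278 − 2.396 × 10^-3 = 0.03038 mol
From the 1:2 ratio, n(Na2CO3) = 1/2 × 0.03038 = 0.01519 mol
mass of Na2CO3 = 0.01519 × 105.99 = 1.610 g
% Na2CO3 = 1.610 / 1.749 × 100 = 92.06 %

92.06 %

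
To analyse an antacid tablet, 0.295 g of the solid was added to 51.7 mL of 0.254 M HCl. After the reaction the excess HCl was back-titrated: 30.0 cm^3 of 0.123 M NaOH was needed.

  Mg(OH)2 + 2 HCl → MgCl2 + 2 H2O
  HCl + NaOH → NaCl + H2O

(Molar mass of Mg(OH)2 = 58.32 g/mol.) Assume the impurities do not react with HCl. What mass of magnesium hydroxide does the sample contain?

n(HCl) added = 0.0517 × 0.254 = 0.0131 mol
n(NaOH) used in back-titration = 0.0300 × 0.123 = 3.69 × 10^-3 mol
n(HCl) left over = 3.69 × 10^-3 mol (1:1 ratio)
n(HCl) consumed by analyte = 0.0131 − 3.69 × 10^-3 = 9.44 × 10^-3 mol
From the 1:2 ratio, n(Mg(OH)2) = 1/2 × 9.44 × 10^-3 = 4.72 × 10^-3 mol
mass of Mg(OH)2 = 4.72 × 10^-3 × 58.32 = 0.275 g

0.275 g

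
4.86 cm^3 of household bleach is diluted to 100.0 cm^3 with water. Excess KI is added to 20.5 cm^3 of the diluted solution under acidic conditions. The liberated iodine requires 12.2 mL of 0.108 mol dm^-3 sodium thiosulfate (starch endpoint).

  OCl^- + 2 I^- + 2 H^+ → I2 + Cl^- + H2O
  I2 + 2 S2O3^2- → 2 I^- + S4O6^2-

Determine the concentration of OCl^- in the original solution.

0.661 mol/L

n(S2O3^2-) = 0.0122 × 0.108 = 1.32 × 10^-3 mol
n(I2) = n(S2O3^2-)/2 = 6.59 × 10^-4 mol
n(OCl^-) in the aliquot = 6.59 × 10^-4 mol (1:1 ratio)
[OCl^-]_dilute = 6.59 × 10^-4 / 0.0205 = 0.0321 mol/L
[OCl^-]_original = 0.0321 × 100.0/4.86 = 0.661 mol/L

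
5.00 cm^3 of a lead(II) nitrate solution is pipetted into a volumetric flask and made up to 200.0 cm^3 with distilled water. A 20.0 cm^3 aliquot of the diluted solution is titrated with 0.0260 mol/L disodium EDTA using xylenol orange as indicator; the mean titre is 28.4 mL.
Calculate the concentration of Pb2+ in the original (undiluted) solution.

Pb^2+ + EDTA^4- → [Pb(EDTA)]^2-
n(EDTA) = 0.0284 × 0.0260 = 7.38 × 10^-4 mol
n(Pb2+) in the aliquot = 7.38 × 10^-4 mol (1:1 ratio)
[Pb2+]_dilute = 7.38 × 10^-4 / 0.0200 = 0.0369 mol/L
Dilution factor = 200.0 / 5.00 = 40.00
[Pb2+]_stock = 0.0369 × 40.00 = 1.48 mol/L

1.48 mol/L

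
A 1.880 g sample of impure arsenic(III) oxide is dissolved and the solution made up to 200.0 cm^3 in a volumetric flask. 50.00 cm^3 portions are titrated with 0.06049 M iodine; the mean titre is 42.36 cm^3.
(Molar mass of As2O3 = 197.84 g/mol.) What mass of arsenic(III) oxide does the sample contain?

As2O3 + 2 I2 + 2 H2O → As2O5 + 4 HI
n(I2) per titration = 0.04236 × 0.06049 = 2.562 × 10^-3 mol
From the 1:2 ratio, n(As2O3) in each aliquot = 1/2 × 2.562 × 10^-3 = 1.281 × 10^-3 mol
n(As2O3) in the whole flask = 1.281 × 10^-3 × 200.0/50.00 = 5.125 × 10^-3 mol
mass of As2O3 = 5.125 × 10^-3 × 197.84 = 1.014 g

1.014 g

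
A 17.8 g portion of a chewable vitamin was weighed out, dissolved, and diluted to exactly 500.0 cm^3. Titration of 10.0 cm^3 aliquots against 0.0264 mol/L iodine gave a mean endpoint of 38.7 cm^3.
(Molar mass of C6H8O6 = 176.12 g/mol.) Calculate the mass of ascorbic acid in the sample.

C6H8O6 + I2 → C6H6O6 + 2 HI
n(I2) per titration = 0.0387 × 0.0264 = 1.02 × 10^-3 mol
n(C6H8O6) in each aliquot = 1.02 × 10^-3 mol (1:1 ratio)
n(C6H8O6) in the whole flask = 1.02 × 10^-3 × 500.0/10.0 = 0.0511 mol
mass of C6H8O6 = 0.0511 × 176.12 = 9.00 g

9.00 g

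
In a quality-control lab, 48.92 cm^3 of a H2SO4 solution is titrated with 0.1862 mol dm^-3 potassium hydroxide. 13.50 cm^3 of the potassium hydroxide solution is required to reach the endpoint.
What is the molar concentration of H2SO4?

0.02569 mol/L

H2SO4 + 2 KOH → K2SO4 + 2 H2O
n(KOH) = 0.01350 L × 0.1862 mol/L = 2.514 × 10^-3 mol
From the 1:2 mole ratio, n(H2SO4) = 1/2 × 2.514 × 10^-3 = 1.257 × 10^-3 mol
[H2SO4] = 1.257 × 10^-3 mol / 0.04892 L = 0.02569 mol/L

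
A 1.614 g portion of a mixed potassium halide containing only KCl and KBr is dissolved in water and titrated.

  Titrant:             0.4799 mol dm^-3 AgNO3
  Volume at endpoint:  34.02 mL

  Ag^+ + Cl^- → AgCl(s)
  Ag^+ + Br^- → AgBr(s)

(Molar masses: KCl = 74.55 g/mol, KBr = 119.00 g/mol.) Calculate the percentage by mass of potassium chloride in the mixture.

34.17 %

n(AgNO3) = 0.03402 × 0.4799 = 0.01633 mol
Let x = n(KCl), y = n(KBr).
Titrant: 1x + 1y = 0.01633;  mass: 74.55x + 119.00y = 1.614
Solving, x = 7.397 × 10^-3 mol, y = 8.929 × 10^-3 mol
mass of KCl = 7.397 × 10^-3 × 74.55 = 0.5515 g
% KCl = 0.5515 / 1.614 × 100 = 34.17 %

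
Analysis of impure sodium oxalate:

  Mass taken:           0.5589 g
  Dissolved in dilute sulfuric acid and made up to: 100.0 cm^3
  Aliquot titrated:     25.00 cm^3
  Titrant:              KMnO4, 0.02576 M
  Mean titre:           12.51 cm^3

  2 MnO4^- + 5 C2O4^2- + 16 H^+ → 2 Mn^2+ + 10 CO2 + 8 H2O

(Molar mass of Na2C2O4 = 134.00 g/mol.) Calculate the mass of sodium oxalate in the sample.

n(KMnO4) per titration = 0.01251 × 0.02576 = 3.223 × 10^-4 mol
From the 5:2 ratio, n(Na2C2O4) in each aliquot = 5/2 × 3.223 × 10^-4 = 8.056 × 10^-4 mol
n(Na2C2O4) in the whole flask = 8.056 × 10^-4 × 100.0/25.00 = 3.223 × 10^-3 mol
mass of Na2C2O4 = 3.223 × 10^-3 × 134.00 = 0.4318 g

0.4318 g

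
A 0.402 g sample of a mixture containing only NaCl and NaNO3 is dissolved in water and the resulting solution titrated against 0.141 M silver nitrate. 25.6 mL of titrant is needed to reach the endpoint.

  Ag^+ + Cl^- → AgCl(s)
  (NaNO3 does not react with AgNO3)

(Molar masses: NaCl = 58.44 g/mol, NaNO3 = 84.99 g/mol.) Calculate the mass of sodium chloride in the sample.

n(AgNO3) = 0.0256 × 0.141 = 3.61 × 10^-3 mol
Let x = n(NaCl), y = n(NaNO3).
Titrant: 1x = 3.61 × 10^-3;  mass: 58.44x + 84.99y = 0.402
Solving, x = 3.61 × 10^-3 mol, y = 2.25 × 10^-3 mol
mass of NaCl = 3.61 × 10^-3 × 58.44 = 0.211 g

0.211 g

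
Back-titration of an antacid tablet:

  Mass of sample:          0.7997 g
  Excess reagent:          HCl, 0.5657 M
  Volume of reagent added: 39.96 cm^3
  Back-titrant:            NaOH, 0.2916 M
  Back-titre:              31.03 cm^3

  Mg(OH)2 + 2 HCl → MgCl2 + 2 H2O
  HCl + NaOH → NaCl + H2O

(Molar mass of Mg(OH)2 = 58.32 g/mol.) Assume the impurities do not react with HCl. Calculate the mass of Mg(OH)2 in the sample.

0.3953 g

n(HCl) added = 0.03996 × 0.5657 = 0.02261 mol
n(NaOH) used in back-titration = 0.03103 × 0.2916 = 9.048 × 10^-3 mol
n(HCl) left over = 9.048 × 10^-3 mol (1:1 ratio)
n(HCl) consumed by analyte = 0.02261 − 9.048 × 10^-3 = 0.01356 mol
From the 1:2 ratio, n(Mg(OH)2) = 1/2 × 0.01356 = 6.779 × 10^-3 mol
mass of Mg(OH)2 = 6.779 × 10^-3 × 58.32 = 0.3953 g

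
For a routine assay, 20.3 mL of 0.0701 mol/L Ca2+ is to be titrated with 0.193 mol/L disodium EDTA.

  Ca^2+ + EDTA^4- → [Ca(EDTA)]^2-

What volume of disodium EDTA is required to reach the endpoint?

n(Ca2+) = 0.0203 L × 0.0701 mol/L = 1.42 × 10^-3 mol
n(EDTA) = 1.42 × 10^-3 mol (1:1 stoichiometry)
V(EDTA) = 1.42 × 10^-3 mol / 0.193 mol/L = 0.00737 L = 7.37 mL

7.37 mL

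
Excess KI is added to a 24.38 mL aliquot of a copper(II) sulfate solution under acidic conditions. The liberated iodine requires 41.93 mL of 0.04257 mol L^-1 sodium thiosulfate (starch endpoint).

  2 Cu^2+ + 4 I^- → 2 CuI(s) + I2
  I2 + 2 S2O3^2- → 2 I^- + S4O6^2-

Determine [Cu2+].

n(S2O3^2-) = 0.04193 × 0.04257 = 1.785 × 10^-3 mol
n(I2) = n(S2O3^2-)/2 = 8.925 × 10^-4 mol
From the 2:1 ratio, n(Cu2+) in the aliquot = 2/1 × 8.925 × 10^-4 = 1.785 × 10^-3 mol
[Cu2+] = 1.785 × 10^-3 / 0.02438 = 0.07321 mol/L

0.07321 mol/L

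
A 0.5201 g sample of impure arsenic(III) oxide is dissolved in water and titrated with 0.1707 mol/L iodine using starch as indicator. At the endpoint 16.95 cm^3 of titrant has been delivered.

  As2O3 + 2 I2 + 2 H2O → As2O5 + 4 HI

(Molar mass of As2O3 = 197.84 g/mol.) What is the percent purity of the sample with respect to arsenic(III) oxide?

n(I2) = 0.01695 L × 0.1707 mol/L = 2.893 × 10^-3 mol
From the 1:2 ratio, n(As2O3) = 1/2 × 2.893 × 10^-3 = 1.447 × 10^-3 mol
mass of As2O3 = 1.447 × 10^-3 × 197.84 g/mol = 0.2862 g
% As2O3 = 0.2862 / 0.5201 × 100 = 55.03 %

55.03 %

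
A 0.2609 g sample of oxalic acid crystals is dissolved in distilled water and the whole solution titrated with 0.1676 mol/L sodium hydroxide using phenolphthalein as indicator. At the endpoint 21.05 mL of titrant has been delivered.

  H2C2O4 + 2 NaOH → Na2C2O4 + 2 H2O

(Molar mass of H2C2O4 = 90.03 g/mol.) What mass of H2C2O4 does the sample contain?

n(NaOH) = 0.02105 L × 0.1676 mol/L = 3.528 × 10^-3 mol
From the 1:2 ratio, n(H2C2O4) = 1/2 × 3.528 × 10^-3 = 1.764 × 10^-3 mol
mass of H2C2O4 = 1.764 × 10^-3 × 90.03 g/mol = 0.1588 g

0.1588 g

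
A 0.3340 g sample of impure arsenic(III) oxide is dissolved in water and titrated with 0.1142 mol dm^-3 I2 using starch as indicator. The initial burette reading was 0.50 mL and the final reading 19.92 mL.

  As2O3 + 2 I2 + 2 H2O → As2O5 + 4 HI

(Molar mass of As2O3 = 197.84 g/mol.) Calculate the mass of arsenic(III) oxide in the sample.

n(I2) = 0.01942 L × 0.1142 mol/L = 2.218 × 10^-3 mol
From the 1:2 ratio, n(As2O3) = 1/2 × 2.218 × 10^-3 = 1.109 × 10^-3 mol
mass of As2O3 = 1.109 × 10^-3 × 197.84 g/mol = 0.2194 g

0.2194 g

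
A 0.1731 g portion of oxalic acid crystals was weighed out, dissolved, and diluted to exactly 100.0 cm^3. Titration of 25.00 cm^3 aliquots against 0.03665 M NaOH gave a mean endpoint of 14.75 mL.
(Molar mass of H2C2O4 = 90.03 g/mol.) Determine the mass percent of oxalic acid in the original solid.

H2C2O4 + 2 NaOH → Na2C2O4 + 2 H2O
n(NaOH) per titration = 0.01475 × 0.03665 = 5.406 × 10^-4 mol
From the 1:2 ratio, n(H2C2O4) in each aliquot = 1/2 × 5.406 × 10^-4 = 2.703 × 10^-4 mol
n(H2C2O4) in the whole flask = 2.703 × 10^-4 × 100.0/25.00 = 1.081 × 10^-3 mol
mass of H2C2O4 = 1.081 × 10^-3 × 90.03 = 0.09734 g
% H2C2O4 = 0.09734 / 0.1731 × 100 = 56.23 %

56.23 %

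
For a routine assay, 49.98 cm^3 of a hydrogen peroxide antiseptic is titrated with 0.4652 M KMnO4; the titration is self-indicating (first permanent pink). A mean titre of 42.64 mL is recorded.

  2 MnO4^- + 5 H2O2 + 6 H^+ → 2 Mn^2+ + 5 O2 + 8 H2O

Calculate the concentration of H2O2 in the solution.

0.9922 M

n(KMnO4) = 0.04264 L × 0.4652 mol/L = 0.01984 mol
From the 5:2 mole ratio, n(H2O2) = 5/2 × 0.01984 = 0.04959 mol
[H2O2] = 0.04959 mol / 0.04998 L = 0.9922 mol/L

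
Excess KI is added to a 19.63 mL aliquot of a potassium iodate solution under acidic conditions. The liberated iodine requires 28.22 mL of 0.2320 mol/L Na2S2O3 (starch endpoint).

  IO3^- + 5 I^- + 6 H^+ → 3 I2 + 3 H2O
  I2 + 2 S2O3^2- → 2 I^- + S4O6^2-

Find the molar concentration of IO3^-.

n(S2O3^2-) = 0.02822 × 0.2320 = 6.547 × 10^-3 mol
n(I2) = n(S2O3^2-)/2 = 3.274 × 10^-3 mol
From the 1:3 ratio, n(IO3^-) in the aliquot = 1/3 × 3.274 × 10^-3 = 1.091 × 10^-3 mol
[IO3^-] = 1.091 × 10^-3 / 0.01963 = 0.05559 mol/L

0.05559 mol/L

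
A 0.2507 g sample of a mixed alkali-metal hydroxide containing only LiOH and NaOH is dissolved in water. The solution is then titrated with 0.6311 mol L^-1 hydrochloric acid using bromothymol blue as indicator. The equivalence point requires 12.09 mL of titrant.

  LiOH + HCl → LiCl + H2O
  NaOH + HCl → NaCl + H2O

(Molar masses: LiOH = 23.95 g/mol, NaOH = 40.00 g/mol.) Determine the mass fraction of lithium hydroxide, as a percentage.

n(HCl) = 0.01209 × 0.6311 = 7.630 × 10^-3 mol
Let x = n(LiOH), y = n(NaOH).
Titrant: 1x + 1y = 7.630 × 10^-3;  mass: 23.95x + 40.00y = 0.2507
Solving, x = 3.396 × 10^-3 mol, y = 4.234 × 10^-3 mol
mass of LiOH = 3.396 × 10^-3 × 23.95 = 0.08133 g
% LiOH = 0.08133 / 0.2507 × 100 = 32.44 %

32.44 %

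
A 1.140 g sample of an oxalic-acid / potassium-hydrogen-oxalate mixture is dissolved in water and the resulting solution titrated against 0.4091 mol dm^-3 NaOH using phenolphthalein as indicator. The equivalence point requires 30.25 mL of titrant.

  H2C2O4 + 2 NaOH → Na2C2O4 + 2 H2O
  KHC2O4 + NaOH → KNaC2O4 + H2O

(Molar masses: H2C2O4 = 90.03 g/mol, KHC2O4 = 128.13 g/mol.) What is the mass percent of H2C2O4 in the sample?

n(NaOH) = 0.03025 × 0.4091 = 0.01238 mol
Let x = n(H2C2O4), y = n(KHC2O4).
Titrant: 2x + 1y = 0.01238;  mass: 90.03x + 128.13y = 1.140
Solving, x = 2.681 × 10^-3 mol, y = 7.013 × 10^-3 mol
mass of H2C2O4 = 2.681 × 10^-3 × 90.03 = 0.2414 g
% H2C2O4 = 0.2414 / 1.140 × 100 = 21.17 %

21.17 %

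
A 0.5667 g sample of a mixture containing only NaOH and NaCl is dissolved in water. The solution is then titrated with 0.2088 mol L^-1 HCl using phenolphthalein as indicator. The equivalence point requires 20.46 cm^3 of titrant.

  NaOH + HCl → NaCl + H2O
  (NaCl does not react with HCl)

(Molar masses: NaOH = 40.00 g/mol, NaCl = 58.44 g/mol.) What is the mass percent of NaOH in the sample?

30.15 %

n(HCl) = 0.02046 × 0.2088 = 4.272 × 10^-3 mol
Let x = n(NaOH), y = n(NaCl).
Titrant: 1x = 4.272 × 10^-3;  mass: 40.00x + 58.44y = 0.5667
Solving, x = 4.272 × 10^-3 mol, y = 6.773 × 10^-3 mol
mass of NaOH = 4.272 × 10^-3 × 40.00 = 0.1709 g
% NaOH = 0.1709 / 0.5667 × 100 = 30.15 %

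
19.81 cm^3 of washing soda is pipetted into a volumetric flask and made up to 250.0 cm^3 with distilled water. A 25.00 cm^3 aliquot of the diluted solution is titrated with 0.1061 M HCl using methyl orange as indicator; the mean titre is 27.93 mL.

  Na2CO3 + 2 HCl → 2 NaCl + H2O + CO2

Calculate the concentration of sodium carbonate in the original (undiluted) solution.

0.7479 M

n(HCl) = 0.02793 × 0.1061 = 2.963 × 10^-3 mol
From the 1:2 ratio, n(Na2CO3) in the aliquot = 1/2 × 2.963 × 10^-3 = 1.482 × 10^-3 mol
[Na2CO3]_dilute = 1.482 × 10^-3 / 0.02500 = 0.05927 mol/L
Dilution factor = 250.0 / 19.81 = 12.62
[Na2CO3]_stock = 0.05927 × 12.62 = 0.7479 mol/L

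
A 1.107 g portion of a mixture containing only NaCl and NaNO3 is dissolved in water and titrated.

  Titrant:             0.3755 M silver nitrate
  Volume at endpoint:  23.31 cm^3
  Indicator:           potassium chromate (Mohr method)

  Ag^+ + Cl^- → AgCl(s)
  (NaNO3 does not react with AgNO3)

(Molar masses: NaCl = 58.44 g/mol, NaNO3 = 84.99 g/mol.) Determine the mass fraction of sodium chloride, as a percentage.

46.21 %

n(AgNO3) = 0.02331 × 0.3755 = 8.753 × 10^-3 mol
Let x = n(NaCl), y = n(NaNO3).
Titrant: 1x = 8.753 × 10^-3;  mass: 58.44x + 84.99y = 1.107
Solving, x = 8.753 × 10^-3 mol, y = 7.006 × 10^-3 mol
mass of NaCl = 8.753 × 10^-3 × 58.44 = 0.5115 g
% NaCl = 0.5115 / 1.107 × 100 = 46.21 %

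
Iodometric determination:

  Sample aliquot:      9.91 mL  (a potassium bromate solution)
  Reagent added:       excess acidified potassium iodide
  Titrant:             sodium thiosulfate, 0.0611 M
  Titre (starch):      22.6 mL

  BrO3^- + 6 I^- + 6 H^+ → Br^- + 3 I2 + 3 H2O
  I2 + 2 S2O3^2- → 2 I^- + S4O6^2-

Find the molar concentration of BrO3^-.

n(S2O3^2-) = 0.0226 × 0.0611 = 1.38 × 10^-3 mol
n(I2) = n(S2O3^2-)/2 = 6.90 × 10^-4 mol
From the 1:3 ratio, n(BrO3^-) in the aliquot = 1/3 × 6.90 × 10^-4 = 2.30 × 10^-4 mol
[BrO3^-] = 2.30 × 10^-4 / 0.00991 = 0.0232 mol/L

0.0232 M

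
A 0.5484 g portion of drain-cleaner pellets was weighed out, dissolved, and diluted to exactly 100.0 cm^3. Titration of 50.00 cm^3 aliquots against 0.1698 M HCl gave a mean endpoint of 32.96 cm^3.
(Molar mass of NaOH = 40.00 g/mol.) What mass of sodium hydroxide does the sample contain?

0.4477 g

NaOH + HCl → NaCl + H2O
n(HCl) per titration = 0.03296 × 0.1698 = 5.597 × 10^-3 mol
n(NaOH) in each aliquot = 5.597 × 10^-3 mol (1:1 ratio)
n(NaOH) in the whole flask = 5.597 × 10^-3 × 100.0/50.00 = 0.01119 mol
mass of NaOH = 0.01119 × 40.00 = 0.4477 g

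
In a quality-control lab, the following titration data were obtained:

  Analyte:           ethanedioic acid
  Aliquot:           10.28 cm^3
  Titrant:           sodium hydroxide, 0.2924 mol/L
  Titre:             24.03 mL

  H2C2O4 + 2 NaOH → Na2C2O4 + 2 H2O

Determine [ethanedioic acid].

0.3417 mol/L

n(NaOH) = 0.02403 L × 0.2924 mol/L = 7.026 × 10^-3 mol
From the 1:2 mole ratio, n(H2C2O4) = 1/2 × 7.026 × 10^-3 = 3.513 × 10^-3 mol
[H2C2O4] = 3.513 × 10^-3 mol / 0.01028 L = 0.3417 mol/L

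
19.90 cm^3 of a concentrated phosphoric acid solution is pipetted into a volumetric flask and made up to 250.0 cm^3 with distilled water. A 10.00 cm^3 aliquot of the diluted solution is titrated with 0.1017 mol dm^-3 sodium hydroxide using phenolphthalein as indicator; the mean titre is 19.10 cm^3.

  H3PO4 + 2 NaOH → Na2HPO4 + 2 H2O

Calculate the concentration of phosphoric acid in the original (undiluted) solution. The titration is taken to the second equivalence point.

n(NaOH) = 0.01910 × 0.1017 = 1.942 × 10^-3 mol
From the 1:2 ratio, n(H3PO4) in the aliquot = 1/2 × 1.942 × 10^-3 = 9.712 × 10^-4 mol
[H3PO4]_dilute = 9.712 × 10^-4 / 0.01000 = 0.09712 mol/L
Dilution factor = 250.0 / 19.90 = 12.56
[H3PO4]_stock = 0.09712 × 12.56 = 1.220 mol/L

1.220 mol/L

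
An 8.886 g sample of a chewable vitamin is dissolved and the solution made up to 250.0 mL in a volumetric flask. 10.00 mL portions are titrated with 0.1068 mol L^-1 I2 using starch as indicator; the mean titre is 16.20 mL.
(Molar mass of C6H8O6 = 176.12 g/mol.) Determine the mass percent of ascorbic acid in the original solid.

85.73 %

C6H8O6 + I2 → C6H6O6 + 2 HI
n(I2) per titration = 0.01620 × 0.1068 = 1.730 × 10^-3 mol
n(C6H8O6) in each aliquot = 1.730 × 10^-3 mol (1:1 ratio)
n(C6H8O6) in the whole flask = 1.730 × 10^-3 × 250.0/10.00 = 0.04325 mol
mass of C6H8O6 = 0.04325 × 176.12 = 7.618 g
% C6H8O6 = 7.618 / 8.886 × 100 = 85.73 %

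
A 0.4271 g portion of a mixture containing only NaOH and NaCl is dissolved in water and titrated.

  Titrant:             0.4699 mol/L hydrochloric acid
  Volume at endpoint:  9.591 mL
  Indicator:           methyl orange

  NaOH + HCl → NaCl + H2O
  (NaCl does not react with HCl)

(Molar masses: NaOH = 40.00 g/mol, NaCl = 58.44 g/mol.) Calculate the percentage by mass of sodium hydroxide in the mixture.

42.21 %

n(HCl) = 0.009591 × 0.4699 = 4.507 × 10^-3 mol
Let x = n(NaOH), y = n(NaCl).
Titrant: 1x = 4.507 × 10^-3;  mass: 40.00x + 58.44y = 0.4271
Solving, x = 4.507 × 10^-3 mol, y = 4.224 × 10^-3 mol
mass of NaOH = 4.507 × 10^-3 × 40.00 = 0.1803 g
% NaOH = 0.1803 / 0.4271 × 100 = 42.21 %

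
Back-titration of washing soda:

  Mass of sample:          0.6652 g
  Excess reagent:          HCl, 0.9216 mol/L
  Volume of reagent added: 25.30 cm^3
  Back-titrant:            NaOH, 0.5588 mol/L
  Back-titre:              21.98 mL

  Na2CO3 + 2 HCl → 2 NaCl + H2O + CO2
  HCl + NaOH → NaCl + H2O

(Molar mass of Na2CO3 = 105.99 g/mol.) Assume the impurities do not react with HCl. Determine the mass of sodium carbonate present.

0.5847 g

n(HCl) added = 0.02530 × 0.9216 = 0.02332 mol
n(NaOH) used in back-titration = 0.02198 × 0.5588 = 0.01228 mol
n(HCl) left over = 0.01228 mol (1:1 ratio)
n(HCl) consumed by analyte = 0.02332 − 0.01228 = 0.01103 mol
From the 1:2 ratio, n(Na2CO3) = 1/2 × 0.01103 = 5.517 × 10^-3 mol
mass of Na2CO3 = 5.517 × 10^-3 × 105.99 = 0.5847 g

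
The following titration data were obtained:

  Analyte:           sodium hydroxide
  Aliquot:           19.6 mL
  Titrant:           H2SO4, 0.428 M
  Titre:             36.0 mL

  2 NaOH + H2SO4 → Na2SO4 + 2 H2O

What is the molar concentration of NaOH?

1.57 M

n(H2SO4) = 0.0360 L × 0.428 mol/L = 0.0154 mol
From the 2:1 mole ratio, n(NaOH) = 2/1 × 0.0154 = 0.0308 mol
[NaOH] = 0.0308 mol / 0.0196 L = 1.57 mol/L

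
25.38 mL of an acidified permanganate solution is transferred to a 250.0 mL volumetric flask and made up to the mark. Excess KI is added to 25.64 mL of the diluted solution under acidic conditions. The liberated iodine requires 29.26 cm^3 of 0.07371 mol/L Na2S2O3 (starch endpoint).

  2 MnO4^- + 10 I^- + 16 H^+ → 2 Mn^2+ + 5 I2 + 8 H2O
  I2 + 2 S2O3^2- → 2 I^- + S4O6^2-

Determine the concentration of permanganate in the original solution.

0.1657 mol/L

n(S2O3^2-) = 0.02926 × 0.07371 = 2.157 × 10^-3 mol
n(I2) = n(S2O3^2-)/2 = 1.078 × 10^-3 mol
From the 2:5 ratio, n(MnO4^-) in the aliquot = 2/5 × 1.078 × 10^-3 = 4.314 × 10^-4 mol
[MnO4^-]_dilute = 4.314 × 10^-4 / 0.02564 = 0.01682 mol/L
[MnO4^-]_original = 0.01682 × 250.0/25.38 = 0.1657 mol/L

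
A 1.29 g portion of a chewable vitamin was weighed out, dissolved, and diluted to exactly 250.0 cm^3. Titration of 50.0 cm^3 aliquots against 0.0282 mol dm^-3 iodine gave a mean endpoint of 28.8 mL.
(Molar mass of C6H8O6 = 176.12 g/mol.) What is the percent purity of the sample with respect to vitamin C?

C6H8O6 + I2 → C6H6O6 + 2 HI
n(I2) per titration = 0.0288 × 0.0282 = 8.12 × 10^-4 mol
n(C6H8O6) in each aliquot = 8.12 × 10^-4 mol (1:1 ratio)
n(C6H8O6) in the whole flask = 8.12 × 10^-4 × 250.0/50.0 = 4.06 × 10^-3 mol
mass of C6H8O6 = 4.06 × 10^-3 × 176.12 = 0.715 g
% C6H8O6 = 0.715 / 1.29 × 100 = 55.4 %

55.4 %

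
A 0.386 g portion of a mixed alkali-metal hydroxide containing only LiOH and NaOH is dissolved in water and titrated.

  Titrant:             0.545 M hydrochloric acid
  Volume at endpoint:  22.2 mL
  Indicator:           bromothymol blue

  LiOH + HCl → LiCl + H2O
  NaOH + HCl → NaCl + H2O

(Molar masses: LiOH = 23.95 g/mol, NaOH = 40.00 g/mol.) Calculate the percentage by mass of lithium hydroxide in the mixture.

n(HCl) = 0.0222 × 0.545 = 0.0121 mol
Let x = n(LiOH), y = n(NaOH).
Titrant: 1x + 1y = 0.0121;  mass: 23.95x + 40.00y = 0.386
Solving, x = 6.10 × 10^-3 mol, y = 6.00 × 10^-3 mol
mass of LiOH = 6.10 × 10^-3 × 23.95 = 0.146 g
% LiOH = 0.146 / 0.386 × 100 = 37.9 %

37.9 %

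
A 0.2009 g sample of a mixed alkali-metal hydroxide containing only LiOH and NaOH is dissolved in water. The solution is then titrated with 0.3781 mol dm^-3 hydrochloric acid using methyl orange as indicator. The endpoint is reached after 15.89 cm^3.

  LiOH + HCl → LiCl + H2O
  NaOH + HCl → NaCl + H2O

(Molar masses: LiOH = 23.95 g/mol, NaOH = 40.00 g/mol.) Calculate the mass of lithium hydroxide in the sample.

n(HCl) = 0.01589 × 0.3781 = 6.008 × 10^-3 mol
Let x = n(LiOH), y = n(NaOH).
Titrant: 1x + 1y = 6.008 × 10^-3;  mass: 23.95x + 40.00y = 0.2009
Solving, x = 2.456 × 10^-3 mol, y = 3.552 × 10^-3 mol
mass of LiOH = 2.456 × 10^-3 × 23.95 = 0.05882 g

0.05882 g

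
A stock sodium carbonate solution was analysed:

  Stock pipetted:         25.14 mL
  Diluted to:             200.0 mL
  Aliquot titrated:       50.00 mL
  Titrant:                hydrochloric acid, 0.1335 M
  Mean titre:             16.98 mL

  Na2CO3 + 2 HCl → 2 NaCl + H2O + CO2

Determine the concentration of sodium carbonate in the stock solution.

n(HCl) = 0.01698 × 0.1335 = 2.267 × 10^-3 mol
From the 1:2 ratio, n(Na2CO3) in the aliquot = 1/2 × 2.267 × 10^-3 = 1.133 × 10^-3 mol
[Na2CO3]_dilute = 1.133 × 10^-3 / 0.05000 = 0.02267 mol/L
Dilution factor = 200.0 / 25.14 = 7.955
[Na2CO3]_stock = 0.02267 × 7.955 = 0.1803 mol/L

0.1803 M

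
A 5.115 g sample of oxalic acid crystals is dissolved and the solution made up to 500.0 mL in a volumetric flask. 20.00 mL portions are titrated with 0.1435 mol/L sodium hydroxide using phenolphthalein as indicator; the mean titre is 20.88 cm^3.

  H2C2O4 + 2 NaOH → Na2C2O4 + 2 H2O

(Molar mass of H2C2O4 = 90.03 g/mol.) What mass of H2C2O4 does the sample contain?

n(NaOH) per titration = 0.02088 × 0.1435 = 2.996 × 10^-3 mol
From the 1:2 ratio, n(H2C2O4) in each aliquot = 1/2 × 2.996 × 10^-3 = 1.498 × 10^-3 mol
n(H2C2O4) in the whole flask = 1.498 × 10^-3 × 500.0/20.00 = 0.03745 mol
mass of H2C2O4 = 0.03745 × 90.03 = 3.372 g

3.372 g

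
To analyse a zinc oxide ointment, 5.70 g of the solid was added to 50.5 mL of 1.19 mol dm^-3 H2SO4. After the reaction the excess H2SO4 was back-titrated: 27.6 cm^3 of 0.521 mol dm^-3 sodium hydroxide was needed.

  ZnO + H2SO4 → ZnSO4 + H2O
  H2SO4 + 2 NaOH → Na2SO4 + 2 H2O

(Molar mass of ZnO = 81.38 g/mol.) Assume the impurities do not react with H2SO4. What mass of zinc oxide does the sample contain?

n(H2SO4) added = 0.0505 × 1.19 = 0.0601 mol
n(NaOH) used in back-titration = 0.0276 × 0.521 = 0.0144 mol
From the 1:2 ratio, n(H2SO4) left over = 1/2 × 0.0144 = 7.19 × 10^-3 mol
n(H2SO4) consumed by analyte = 0.0601 − 7.19 × 10^-3 = 0.0529 mol
n(ZnO) = 0.0529 mol (1:1 ratio)
mass of ZnO = 0.0529 × 81.38 = 4.31 g

4.31 g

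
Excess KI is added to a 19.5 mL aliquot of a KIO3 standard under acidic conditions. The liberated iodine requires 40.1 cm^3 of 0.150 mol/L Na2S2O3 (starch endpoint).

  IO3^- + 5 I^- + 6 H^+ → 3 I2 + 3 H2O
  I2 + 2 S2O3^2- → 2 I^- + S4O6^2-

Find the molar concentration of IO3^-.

n(S2O3^2-) = 0.0401 × 0.150 = 6.01 × 10^-3 mol
n(I2) = n(S2O3^2-)/2 = 3.01 × 10^-3 mol
From the 1:3 ratio, n(IO3^-) in the aliquot = 1/3 × 3.01 × 10^-3 = 1.00 × 10^-3 mol
[IO3^-] = 1.00 × 10^-3 / 0.0195 = 0.0514 mol/L

0.0514 mol/L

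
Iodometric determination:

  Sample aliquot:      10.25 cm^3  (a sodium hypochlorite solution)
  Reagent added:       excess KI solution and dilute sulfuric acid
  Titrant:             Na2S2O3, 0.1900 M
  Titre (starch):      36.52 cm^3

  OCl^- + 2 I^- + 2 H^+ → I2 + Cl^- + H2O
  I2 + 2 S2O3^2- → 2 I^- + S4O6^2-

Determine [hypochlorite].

0.3385 M

n(S2O3^2-) = 0.03652 × 0.1900 = 6.939 × 10^-3 mol
n(I2) = n(S2O3^2-)/2 = 3.469 × 10^-3 mol
n(OCl^-) in the aliquot = 3.469 × 10^-3 mol (1:1 ratio)
[OCl^-] = 3.469 × 10^-3 / 0.01025 = 0.3385 mol/L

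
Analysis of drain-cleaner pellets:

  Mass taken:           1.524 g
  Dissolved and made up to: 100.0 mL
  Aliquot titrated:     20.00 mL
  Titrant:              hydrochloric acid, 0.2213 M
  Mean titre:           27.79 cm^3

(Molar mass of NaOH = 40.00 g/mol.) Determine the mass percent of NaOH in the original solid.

NaOH + HCl → NaCl + H2O
n(HCl) per titration = 0.02779 × 0.2213 = 6.150 × 10^-3 mol
n(NaOH) in each aliquot = 6.150 × 10^-3 mol (1:1 ratio)
n(NaOH) in the whole flask = 6.150 × 10^-3 × 100.0/20.00 = 0.03075 mol
mass of NaOH = 0.03075 × 40.00 = 1.230 g
% NaOH = 1.230 / 1.524 × 100 = 80.71 %

80.71 %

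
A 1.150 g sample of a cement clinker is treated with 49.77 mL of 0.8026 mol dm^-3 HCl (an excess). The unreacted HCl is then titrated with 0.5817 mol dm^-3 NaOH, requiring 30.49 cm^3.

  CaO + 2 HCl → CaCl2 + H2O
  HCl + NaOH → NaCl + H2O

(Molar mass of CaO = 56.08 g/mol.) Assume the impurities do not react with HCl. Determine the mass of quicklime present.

0.6228 g

n(HCl) added = 0.04977 × 0.8026 = 0.03995 mol
n(NaOH) used in back-titration = 0.03049 × 0.5817 = 0.01774 mol
n(HCl) left over = 0.01774 mol (1:1 ratio)
n(HCl) consumed by analyte = 0.03995 − 0.01774 = 0.02221 mol
From the 1:2 ratio, n(CaO) = 1/2 × 0.02221 = 0.01110 mol
mass of CaO = 0.01110 × 56.08 = 0.6228 g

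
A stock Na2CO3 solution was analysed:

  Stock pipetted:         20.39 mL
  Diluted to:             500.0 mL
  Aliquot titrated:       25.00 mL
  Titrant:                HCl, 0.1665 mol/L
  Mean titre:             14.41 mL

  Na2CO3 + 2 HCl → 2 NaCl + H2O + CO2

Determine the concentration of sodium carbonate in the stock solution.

1.177 mol/L

n(HCl) = 0.01441 × 0.1665 = 2.399 × 10^-3 mol
From the 1:2 ratio, n(Na2CO3) in the aliquot = 1/2 × 2.399 × 10^-3 = 1.200 × 10^-3 mol
[Na2CO3]_dilute = 1.200 × 10^-3 / 0.02500 = 0.04799 mol/L
Dilution factor = 500.0 / 20.39 = 24.52
[Na2CO3]_stock = 0.04799 × 24.52 = 1.177 mol/L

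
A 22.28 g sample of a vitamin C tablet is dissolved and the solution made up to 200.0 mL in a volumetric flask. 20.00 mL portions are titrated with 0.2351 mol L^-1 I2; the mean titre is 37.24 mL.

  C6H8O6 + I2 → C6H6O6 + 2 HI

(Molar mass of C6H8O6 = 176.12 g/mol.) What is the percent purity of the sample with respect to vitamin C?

n(I2) per titration = 0.03724 × 0.2351 = 8.755 × 10^-3 mol
n(C6H8O6) in each aliquot = 8.755 × 10^-3 mol (1:1 ratio)
n(C6H8O6) in the whole flask = 8.755 × 10^-3 × 200.0/20.00 = 0.08755 mol
mass of C6H8O6 = 0.08755 × 176.12 = 15.42 g
% C6H8O6 = 15.42 / 22.28 × 100 = 69.21 %

69.21 %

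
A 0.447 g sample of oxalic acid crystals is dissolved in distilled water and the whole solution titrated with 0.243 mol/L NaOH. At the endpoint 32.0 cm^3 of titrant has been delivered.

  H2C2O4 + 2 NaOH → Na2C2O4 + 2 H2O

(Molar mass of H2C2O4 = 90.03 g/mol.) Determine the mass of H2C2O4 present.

n(NaOH) = 0.0320 L × 0.243 mol/L = 7.78 × 10^-3 mol
From the 1:2 ratio, n(H2C2O4) = 1/2 × 7.78 × 10^-3 = 3.89 × 10^-3 mol
mass of H2C2O4 = 3.89 × 10^-3 × 90.03 g/mol = 0.350 g

0.350 g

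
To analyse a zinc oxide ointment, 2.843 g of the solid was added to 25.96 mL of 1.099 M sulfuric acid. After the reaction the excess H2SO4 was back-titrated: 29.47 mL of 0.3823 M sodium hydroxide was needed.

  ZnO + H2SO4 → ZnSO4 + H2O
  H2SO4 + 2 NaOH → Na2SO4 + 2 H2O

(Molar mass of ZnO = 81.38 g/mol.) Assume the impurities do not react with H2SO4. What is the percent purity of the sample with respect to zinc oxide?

n(H2SO4) added = 0.02596 × 1.099 = 0.02853 mol
n(NaOH) used in back-titration = 0.02947 × 0.3823 = 0.01127 mol
From the 1:2 ratio, n(H2SO4) left over = 1/2 × 0.01127 = 5.633 × 10^-3 mol
n(H2SO4) consumed by analyte = 0.02853 − 5.633 × 10^-3 = 0.02290 mol
n(ZnO) = 0.02290 mol (1:1 ratio)
mass of ZnO = 0.02290 × 81.38 = 1.863 g
% ZnO = 1.863 / 2.843 × 100 = 65.54 %

65.54 %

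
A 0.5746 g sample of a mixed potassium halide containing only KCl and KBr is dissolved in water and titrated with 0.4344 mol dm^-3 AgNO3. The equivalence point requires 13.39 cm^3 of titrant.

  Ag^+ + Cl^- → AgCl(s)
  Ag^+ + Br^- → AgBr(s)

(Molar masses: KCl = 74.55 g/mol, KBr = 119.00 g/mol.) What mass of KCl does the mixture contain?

n(AgNO3) = 0.01339 × 0.4344 = 5.817 × 10^-3 mol
Let x = n(KCl), y = n(KBr).
Titrant: 1x + 1y = 5.817 × 10^-3;  mass: 74.55x + 119.00y = 0.5746
Solving, x = 2.645 × 10^-3 mol, y = 3.171 × 10^-3 mol
mass of KCl = 2.645 × 10^-3 × 74.55 = 0.1972 g

0.1972 g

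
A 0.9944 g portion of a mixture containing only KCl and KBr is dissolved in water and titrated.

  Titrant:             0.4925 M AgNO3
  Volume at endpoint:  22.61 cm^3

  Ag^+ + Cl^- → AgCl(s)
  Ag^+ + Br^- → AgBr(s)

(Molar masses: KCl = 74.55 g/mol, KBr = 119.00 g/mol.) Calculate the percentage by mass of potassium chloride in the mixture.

55.78 %

n(AgNO3) = 0.02261 × 0.4925 = 0.01114 mol
Let x = n(KCl), y = n(KBr).
Titrant: 1x + 1y = 0.01114;  mass: 74.55x + 119.00y = 0.9944
Solving, x = 7.440 × 10^-3 mol, y = 3.695 × 10^-3 mol
mass of KCl = 7.440 × 10^-3 × 74.55 = 0.5547 g
% KCl = 0.5547 / 0.9944 × 100 = 55.78 %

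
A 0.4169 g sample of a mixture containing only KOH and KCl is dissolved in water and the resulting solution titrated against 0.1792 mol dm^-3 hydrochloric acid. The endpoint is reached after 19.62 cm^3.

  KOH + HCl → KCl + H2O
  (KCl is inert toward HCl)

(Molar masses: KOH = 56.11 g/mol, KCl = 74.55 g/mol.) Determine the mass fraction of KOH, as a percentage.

47.32 %

n(HCl) = 0.01962 × 0.1792 = 3.516 × 10^-3 mol
Let x = n(KOH), y = n(KCl).
Titrant: 1x = 3.516 × 10^-3;  mass: 56.11x + 74.55y = 0.4169
Solving, x = 3.516 × 10^-3 mol, y = 2.946 × 10^-3 mol
mass of KOH = 3.516 × 10^-3 × 56.11 = 0.1973 g
% KOH = 0.1973 / 0.4169 × 100 = 47.32 %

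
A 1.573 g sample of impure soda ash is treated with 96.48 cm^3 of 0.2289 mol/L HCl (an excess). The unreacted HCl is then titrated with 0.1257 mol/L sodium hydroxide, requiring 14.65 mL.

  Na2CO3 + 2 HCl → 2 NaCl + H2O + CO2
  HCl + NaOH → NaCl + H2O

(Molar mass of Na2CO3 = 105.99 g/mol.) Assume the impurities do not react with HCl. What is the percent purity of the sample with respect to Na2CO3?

68.20 %

n(HCl) added = 0.09648 × 0.2289 = 0.02208 mol
n(NaOH) used in back-titration = 0.01465 × 0.1257 = 1.842 × 10^-3 mol
n(HCl) left over = 1.842 × 10^-3 mol (1:1 ratio)
n(HCl) consumed by analyte = 0.02208 − 1.842 × 10^-3 = 0.02024 mol
From the 1:2 ratio, n(Na2CO3) = 1/2 × 0.02024 = 0.01012 mol
mass of Na2CO3 = 0.01012 × 105.99 = 1.073 g
% Na2CO3 = 1.073 / 1.573 × 100 = 68.20 %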